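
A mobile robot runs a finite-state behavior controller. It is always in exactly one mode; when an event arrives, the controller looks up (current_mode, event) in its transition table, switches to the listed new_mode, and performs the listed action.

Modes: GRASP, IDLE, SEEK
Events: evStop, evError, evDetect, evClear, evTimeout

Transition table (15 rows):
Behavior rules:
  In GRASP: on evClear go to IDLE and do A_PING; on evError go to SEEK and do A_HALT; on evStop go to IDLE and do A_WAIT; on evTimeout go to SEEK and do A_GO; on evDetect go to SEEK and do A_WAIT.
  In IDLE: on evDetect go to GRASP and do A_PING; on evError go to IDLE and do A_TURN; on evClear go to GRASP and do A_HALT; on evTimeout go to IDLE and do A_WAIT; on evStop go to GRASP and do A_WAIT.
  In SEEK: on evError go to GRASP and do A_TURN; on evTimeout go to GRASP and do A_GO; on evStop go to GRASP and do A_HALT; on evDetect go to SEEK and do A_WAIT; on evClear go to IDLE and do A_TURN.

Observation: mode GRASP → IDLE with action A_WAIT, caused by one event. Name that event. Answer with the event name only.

try evStop: (GRASP, evStop) → (IDLE, A_WAIT)  ← matches
try evError: (GRASP, evError) → (SEEK, A_HALT)
try evDetect: (GRASP, evDetect) → (SEEK, A_WAIT)
try evClear: (GRASP, evClear) → (IDLE, A_PING)
try evTimeout: (GRASP, evTimeout) → (SEEK, A_GO)

evStop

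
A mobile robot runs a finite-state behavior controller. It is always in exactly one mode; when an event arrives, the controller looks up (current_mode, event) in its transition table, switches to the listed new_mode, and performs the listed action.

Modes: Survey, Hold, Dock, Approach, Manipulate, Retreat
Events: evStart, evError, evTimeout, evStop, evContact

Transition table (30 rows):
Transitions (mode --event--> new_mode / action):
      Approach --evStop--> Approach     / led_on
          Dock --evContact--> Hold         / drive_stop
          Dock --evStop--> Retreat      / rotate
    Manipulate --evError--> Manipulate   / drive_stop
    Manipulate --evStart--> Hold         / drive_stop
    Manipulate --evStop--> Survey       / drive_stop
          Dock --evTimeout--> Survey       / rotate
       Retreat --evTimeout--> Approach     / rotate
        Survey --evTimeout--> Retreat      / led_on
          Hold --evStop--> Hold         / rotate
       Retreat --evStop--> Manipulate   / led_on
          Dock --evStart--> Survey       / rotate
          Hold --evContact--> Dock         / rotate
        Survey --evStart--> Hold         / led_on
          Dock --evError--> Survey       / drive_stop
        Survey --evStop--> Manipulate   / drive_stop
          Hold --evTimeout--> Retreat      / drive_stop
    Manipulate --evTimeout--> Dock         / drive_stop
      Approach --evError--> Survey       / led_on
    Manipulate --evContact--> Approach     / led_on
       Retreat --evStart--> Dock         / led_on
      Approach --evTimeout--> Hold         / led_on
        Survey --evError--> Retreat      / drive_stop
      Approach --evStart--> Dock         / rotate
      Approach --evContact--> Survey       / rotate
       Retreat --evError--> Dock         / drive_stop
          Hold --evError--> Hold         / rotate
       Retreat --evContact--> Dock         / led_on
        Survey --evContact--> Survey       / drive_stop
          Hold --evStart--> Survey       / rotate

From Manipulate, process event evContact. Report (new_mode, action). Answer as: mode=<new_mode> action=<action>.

mode=Approach action=led_on

current mode = Manipulate; filter table to that mode:
  (Manipulate, evError) → (Manipulate, drive_stop)
  (Manipulate, evStart) → (Hold, drive_stop)
  (Manipulate, evStop) → (Survey, drive_stop)
  (Manipulate, evTimeout) → (Dock, drive_stop)
  (Manipulate, evContact) → (Approach, led_on)  ← event matches
event = evContact selects (Approach, led_on)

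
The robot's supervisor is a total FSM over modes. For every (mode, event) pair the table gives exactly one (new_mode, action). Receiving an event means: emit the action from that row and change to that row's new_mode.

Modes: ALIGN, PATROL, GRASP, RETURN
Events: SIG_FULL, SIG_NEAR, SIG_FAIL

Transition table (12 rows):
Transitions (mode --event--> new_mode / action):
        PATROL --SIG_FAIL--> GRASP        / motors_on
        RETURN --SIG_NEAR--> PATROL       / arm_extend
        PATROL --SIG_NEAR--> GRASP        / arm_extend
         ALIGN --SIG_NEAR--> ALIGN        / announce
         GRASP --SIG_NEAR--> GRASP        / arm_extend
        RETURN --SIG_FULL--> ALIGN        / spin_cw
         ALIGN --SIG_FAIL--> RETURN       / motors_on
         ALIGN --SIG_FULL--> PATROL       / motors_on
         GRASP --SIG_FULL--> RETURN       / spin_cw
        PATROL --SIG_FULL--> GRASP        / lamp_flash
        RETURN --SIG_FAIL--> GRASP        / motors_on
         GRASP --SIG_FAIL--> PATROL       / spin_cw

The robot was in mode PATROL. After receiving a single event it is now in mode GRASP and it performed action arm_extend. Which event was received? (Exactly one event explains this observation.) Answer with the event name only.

try SIG_FULL: (PATROL, SIG_FULL) → (GRASP, lamp_flash)
try SIG_NEAR: (PATROL, SIG_NEAR) → (GRASP, arm_extend)  ← matches
try SIG_FAIL: (PATROL, SIG_FAIL) → (GRASP, motors_on)

SIG_NEAR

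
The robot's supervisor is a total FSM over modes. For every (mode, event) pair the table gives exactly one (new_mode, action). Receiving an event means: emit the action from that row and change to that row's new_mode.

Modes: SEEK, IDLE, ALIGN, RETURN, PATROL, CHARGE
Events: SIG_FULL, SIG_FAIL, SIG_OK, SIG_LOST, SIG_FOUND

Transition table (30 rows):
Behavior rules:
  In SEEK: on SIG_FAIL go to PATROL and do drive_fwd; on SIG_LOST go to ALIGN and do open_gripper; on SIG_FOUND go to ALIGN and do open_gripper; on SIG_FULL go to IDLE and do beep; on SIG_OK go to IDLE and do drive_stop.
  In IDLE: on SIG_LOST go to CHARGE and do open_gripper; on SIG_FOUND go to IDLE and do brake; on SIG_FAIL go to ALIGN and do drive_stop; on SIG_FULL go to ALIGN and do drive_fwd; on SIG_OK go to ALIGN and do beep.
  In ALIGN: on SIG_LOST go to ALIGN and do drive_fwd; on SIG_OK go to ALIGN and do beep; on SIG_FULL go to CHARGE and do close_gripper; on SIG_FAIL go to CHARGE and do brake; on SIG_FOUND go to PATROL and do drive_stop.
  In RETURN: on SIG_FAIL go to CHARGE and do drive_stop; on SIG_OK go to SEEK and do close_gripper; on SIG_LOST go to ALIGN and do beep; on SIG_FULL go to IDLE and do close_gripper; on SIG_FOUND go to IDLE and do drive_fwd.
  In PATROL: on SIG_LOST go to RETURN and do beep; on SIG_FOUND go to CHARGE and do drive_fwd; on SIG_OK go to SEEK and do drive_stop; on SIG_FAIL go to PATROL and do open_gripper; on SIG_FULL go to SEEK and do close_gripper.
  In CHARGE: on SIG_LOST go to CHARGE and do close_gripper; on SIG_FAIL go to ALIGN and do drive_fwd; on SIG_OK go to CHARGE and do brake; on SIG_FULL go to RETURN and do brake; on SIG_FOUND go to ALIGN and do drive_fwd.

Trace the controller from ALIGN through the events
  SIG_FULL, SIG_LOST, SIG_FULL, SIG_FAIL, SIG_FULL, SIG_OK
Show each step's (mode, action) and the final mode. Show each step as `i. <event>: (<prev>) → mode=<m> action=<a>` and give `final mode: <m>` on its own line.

final mode: SEEK

1. SIG_FULL: (ALIGN) → mode=CHARGE action=close_gripper
2. SIG_LOST: (CHARGE) → mode=CHARGE action=close_gripper
3. SIG_FULL: (CHARGE) → mode=RETURN action=brake
4. SIG_FAIL: (RETURN) → mode=CHARGE action=drive_stop
5. SIG_FULL: (CHARGE) → mode=RETURN action=brake
6. SIG_OK: (RETURN) → mode=SEEK action=close_gripper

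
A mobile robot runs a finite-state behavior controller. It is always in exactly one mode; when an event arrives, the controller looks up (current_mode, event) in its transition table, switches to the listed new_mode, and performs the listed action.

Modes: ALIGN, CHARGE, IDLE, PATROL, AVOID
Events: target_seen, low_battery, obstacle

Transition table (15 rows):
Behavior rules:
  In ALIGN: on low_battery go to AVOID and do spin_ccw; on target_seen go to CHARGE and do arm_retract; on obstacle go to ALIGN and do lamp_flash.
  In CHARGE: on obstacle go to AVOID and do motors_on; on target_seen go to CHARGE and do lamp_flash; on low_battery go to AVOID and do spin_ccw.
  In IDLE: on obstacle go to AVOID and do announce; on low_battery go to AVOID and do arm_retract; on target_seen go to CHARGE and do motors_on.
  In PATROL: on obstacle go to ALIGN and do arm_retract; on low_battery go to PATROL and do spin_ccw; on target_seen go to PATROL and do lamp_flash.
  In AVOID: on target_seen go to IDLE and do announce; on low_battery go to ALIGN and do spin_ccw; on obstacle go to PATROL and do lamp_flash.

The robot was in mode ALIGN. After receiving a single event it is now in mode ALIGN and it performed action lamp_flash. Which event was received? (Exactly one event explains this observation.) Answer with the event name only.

obstacle

try target_seen: (ALIGN, target_seen) → (CHARGE, arm_retract)
try low_battery: (ALIGN, low_battery) → (AVOID, spin_ccw)
try obstacle: (ALIGN, obstacle) → (ALIGN, lamp_flash)  ← matches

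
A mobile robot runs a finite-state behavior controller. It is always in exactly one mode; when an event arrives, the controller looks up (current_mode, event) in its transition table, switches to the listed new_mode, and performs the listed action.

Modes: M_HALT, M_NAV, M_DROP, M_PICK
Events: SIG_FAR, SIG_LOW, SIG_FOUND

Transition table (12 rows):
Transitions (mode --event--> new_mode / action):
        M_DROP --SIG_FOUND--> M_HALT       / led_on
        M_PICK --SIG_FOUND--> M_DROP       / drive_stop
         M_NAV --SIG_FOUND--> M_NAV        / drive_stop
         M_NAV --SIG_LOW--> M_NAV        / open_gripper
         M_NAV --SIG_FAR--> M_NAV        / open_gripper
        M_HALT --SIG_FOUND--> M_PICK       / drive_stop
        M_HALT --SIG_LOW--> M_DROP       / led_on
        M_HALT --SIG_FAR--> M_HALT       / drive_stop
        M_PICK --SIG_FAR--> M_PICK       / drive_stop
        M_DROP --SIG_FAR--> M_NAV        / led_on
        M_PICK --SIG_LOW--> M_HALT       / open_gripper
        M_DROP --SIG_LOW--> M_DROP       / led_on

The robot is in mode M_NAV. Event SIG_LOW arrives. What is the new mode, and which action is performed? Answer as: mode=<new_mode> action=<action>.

current mode = M_NAV; filter table to that mode:
  (M_NAV, SIG_FOUND) → (M_NAV, drive_stop)
  (M_NAV, SIG_LOW) → (M_NAV, open_gripper)  ← event matches
  (M_NAV, SIG_FAR) → (M_NAV, open_gripper)
event = SIG_LOW selects (M_NAV, open_gripper)

mode=M_NAV action=open_gripper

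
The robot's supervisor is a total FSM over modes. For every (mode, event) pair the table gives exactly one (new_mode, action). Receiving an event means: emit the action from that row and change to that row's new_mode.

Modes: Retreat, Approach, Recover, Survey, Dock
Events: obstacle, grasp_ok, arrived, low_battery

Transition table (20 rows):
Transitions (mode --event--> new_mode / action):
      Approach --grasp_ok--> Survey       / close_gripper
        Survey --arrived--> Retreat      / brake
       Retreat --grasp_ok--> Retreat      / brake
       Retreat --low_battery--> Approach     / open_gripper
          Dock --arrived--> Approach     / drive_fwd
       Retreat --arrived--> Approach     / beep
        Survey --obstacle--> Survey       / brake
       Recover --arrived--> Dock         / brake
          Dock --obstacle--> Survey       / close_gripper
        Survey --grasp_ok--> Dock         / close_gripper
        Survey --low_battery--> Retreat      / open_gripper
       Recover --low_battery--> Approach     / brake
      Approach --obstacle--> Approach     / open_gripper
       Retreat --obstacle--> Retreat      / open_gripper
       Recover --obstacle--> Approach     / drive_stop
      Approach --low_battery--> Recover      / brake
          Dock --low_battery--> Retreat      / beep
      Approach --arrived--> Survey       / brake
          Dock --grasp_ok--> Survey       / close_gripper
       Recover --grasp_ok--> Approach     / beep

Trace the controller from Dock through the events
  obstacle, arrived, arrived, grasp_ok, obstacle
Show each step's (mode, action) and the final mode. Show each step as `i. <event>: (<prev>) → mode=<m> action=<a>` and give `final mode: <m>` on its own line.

final mode: Survey

1. obstacle: (Dock) → mode=Survey action=close_gripper
2. arrived: (Survey) → mode=Retreat action=brake
3. arrived: (Retreat) → mode=Approach action=beep
4. grasp_ok: (Approach) → mode=Survey action=close_gripper
5. obstacle: (Survey) → mode=Survey action=brake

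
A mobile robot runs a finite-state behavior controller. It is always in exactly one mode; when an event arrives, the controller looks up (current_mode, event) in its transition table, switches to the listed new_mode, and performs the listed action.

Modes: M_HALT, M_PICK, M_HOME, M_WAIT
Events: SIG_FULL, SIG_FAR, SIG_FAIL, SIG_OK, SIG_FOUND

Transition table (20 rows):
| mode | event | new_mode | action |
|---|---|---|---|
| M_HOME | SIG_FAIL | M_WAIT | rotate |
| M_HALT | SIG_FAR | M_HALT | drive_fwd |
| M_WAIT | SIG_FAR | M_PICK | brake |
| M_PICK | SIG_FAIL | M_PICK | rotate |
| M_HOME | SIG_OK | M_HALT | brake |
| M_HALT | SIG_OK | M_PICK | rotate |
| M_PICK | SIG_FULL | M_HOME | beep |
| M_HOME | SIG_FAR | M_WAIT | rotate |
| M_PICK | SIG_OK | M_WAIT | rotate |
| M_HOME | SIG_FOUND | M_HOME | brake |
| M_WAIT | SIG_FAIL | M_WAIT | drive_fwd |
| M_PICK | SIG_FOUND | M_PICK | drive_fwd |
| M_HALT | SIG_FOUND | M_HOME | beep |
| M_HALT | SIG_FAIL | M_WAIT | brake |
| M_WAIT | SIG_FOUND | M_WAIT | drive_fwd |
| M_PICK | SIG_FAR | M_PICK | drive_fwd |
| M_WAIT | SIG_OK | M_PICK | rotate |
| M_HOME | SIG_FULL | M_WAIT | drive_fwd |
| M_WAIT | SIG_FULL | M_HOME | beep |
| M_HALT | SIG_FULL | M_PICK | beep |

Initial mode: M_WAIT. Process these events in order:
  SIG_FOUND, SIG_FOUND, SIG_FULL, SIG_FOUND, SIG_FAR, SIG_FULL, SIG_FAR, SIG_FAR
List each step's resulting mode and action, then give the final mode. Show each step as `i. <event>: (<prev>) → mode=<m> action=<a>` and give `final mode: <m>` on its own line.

final mode: M_PICK

1. SIG_FOUND: (M_WAIT) → mode=M_WAIT action=drive_fwd
2. SIG_FOUND: (M_WAIT) → mode=M_WAIT action=drive_fwd
3. SIG_FULL: (M_WAIT) → mode=M_HOME action=beep
4. SIG_FOUND: (M_HOME) → mode=M_HOME action=brake
5. SIG_FAR: (M_HOME) → mode=M_WAIT action=rotate
6. SIG_FULL: (M_WAIT) → mode=M_HOME action=beep
7. SIG_FAR: (M_HOME) → mode=M_WAIT action=rotate
8. SIG_FAR: (M_WAIT) → mode=M_PICK action=brake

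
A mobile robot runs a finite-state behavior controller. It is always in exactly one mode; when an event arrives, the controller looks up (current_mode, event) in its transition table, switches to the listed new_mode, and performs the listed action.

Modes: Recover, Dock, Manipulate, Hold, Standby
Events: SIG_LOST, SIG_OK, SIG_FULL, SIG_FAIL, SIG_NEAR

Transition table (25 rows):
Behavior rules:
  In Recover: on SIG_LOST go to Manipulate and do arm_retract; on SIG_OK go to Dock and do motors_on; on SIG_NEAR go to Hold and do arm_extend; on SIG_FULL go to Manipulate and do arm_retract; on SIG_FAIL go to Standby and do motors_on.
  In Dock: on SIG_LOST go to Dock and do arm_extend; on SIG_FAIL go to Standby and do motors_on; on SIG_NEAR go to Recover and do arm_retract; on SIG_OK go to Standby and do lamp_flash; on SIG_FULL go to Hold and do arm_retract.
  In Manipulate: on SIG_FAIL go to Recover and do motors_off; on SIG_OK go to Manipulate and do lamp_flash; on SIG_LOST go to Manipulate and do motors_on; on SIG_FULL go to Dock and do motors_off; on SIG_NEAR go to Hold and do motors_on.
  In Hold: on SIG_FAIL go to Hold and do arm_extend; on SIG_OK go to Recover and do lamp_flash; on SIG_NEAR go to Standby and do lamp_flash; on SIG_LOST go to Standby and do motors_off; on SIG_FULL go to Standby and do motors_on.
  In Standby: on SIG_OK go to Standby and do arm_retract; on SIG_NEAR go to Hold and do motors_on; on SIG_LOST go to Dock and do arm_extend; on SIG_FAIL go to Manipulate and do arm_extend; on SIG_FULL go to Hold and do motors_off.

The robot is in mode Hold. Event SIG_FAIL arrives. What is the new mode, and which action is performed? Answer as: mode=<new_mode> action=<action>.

current mode = Hold; filter table to that mode:
  (Hold, SIG_FAIL) → (Hold, arm_extend)  ← event matches
  (Hold, SIG_OK) → (Recover, lamp_flash)
  (Hold, SIG_NEAR) → (Standby, lamp_flash)
  (Hold, SIG_LOST) → (Standby, motors_off)
  (Hold, SIG_FULL) → (Standby, motors_on)
event = SIG_FAIL selects (Hold, arm_extend)

mode=Hold action=arm_extend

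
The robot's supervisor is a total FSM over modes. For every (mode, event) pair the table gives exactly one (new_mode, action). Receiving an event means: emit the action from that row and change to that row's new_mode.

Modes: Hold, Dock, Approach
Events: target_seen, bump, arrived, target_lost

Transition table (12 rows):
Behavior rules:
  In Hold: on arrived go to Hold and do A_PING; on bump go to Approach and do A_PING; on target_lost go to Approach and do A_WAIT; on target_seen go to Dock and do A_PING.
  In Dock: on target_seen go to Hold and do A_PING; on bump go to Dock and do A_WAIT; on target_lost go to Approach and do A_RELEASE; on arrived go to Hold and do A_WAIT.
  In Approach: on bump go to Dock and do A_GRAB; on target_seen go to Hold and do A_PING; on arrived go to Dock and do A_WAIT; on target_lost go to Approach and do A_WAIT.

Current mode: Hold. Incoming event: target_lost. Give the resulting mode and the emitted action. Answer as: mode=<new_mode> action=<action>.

mode=Approach action=A_WAIT

current mode = Hold; filter table to that mode:
  (Hold, arrived) → (Hold, A_PING)
  (Hold, bump) → (Approach, A_PING)
  (Hold, target_lost) → (Approach, A_WAIT)  ← event matches
  (Hold, target_seen) → (Dock, A_PING)
event = target_lost selects (Approach, A_WAIT)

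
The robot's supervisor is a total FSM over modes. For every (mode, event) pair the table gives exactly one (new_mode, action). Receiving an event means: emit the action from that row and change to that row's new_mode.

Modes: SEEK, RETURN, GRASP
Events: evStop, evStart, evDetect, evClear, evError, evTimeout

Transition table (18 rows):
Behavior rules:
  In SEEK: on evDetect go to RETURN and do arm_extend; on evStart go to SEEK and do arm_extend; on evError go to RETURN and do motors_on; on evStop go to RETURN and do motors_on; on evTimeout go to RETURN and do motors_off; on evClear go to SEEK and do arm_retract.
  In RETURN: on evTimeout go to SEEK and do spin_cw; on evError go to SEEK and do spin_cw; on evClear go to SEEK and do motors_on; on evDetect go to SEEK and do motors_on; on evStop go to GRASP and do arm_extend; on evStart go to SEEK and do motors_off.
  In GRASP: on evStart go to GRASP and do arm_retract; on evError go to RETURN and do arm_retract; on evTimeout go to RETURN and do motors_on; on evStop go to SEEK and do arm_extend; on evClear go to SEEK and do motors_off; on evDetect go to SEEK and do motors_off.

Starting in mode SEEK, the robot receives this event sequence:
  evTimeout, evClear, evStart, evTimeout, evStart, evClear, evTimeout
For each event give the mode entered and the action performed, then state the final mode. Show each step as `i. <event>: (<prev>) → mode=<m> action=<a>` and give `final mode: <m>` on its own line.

final mode: RETURN

1. evTimeout: (SEEK) → mode=RETURN action=motors_off
2. evClear: (RETURN) → mode=SEEK action=motors_on
3. evStart: (SEEK) → mode=SEEK action=arm_extend
4. evTimeout: (SEEK) → mode=RETURN action=motors_off
5. evStart: (RETURN) → mode=SEEK action=motors_off
6. evClear: (SEEK) → mode=SEEK action=arm_retract
7. evTimeout: (SEEK) → mode=RETURN action=motors_off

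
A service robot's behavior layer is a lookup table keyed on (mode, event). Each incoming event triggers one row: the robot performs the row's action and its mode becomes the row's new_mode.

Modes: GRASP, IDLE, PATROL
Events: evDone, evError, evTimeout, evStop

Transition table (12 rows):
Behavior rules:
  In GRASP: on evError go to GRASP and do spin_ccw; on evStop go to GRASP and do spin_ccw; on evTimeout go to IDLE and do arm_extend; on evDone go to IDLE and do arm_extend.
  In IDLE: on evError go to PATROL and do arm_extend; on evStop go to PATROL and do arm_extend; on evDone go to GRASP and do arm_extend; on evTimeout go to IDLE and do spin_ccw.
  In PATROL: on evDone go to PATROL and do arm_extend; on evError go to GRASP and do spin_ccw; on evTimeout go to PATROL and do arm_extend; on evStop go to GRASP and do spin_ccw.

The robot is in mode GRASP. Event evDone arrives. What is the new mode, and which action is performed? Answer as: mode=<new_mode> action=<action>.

current mode = GRASP; filter table to that mode:
  (GRASP, evError) → (GRASP, spin_ccw)
  (GRASP, evStop) → (GRASP, spin_ccw)
  (GRASP, evTimeout) → (IDLE, arm_extend)
  (GRASP, evDone) → (IDLE, arm_extend)  ← event matches
event = evDone selects (IDLE, arm_extend)

mode=IDLE action=arm_extend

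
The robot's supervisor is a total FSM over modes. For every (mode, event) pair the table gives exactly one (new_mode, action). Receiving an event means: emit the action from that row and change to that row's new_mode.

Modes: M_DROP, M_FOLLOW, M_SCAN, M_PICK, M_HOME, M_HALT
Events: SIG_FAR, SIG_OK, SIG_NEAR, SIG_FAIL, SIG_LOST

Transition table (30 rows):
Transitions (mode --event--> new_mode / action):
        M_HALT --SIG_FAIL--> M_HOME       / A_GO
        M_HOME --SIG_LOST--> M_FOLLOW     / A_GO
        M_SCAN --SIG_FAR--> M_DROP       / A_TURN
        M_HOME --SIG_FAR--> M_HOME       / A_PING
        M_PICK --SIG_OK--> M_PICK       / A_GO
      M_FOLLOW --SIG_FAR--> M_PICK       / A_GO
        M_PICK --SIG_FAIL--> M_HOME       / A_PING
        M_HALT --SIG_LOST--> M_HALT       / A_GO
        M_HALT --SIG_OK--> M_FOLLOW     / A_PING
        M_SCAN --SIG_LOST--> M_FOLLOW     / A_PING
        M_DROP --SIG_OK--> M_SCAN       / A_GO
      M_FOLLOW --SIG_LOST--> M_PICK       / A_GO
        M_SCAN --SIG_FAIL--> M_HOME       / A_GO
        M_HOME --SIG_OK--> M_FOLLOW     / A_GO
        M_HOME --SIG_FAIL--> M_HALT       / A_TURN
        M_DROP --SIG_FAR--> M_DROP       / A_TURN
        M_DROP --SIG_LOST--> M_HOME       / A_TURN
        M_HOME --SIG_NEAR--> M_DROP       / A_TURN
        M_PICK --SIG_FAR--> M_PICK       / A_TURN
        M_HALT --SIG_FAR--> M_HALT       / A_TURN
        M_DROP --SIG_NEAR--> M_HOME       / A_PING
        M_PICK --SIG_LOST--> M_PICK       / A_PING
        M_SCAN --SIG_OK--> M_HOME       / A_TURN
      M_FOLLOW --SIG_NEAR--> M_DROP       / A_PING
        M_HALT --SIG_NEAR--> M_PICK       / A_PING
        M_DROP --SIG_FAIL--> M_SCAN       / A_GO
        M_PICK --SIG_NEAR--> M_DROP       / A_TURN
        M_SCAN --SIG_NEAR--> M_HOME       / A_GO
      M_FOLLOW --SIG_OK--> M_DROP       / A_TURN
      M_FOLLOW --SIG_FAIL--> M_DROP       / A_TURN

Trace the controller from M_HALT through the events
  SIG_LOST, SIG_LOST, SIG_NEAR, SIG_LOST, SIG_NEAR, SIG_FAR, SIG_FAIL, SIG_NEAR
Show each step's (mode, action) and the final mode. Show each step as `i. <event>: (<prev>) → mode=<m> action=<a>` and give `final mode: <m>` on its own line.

1. SIG_LOST: (M_HALT) → mode=M_HALT action=A_GO
2. SIG_LOST: (M_HALT) → mode=M_HALT action=A_GO
3. SIG_NEAR: (M_HALT) → mode=M_PICK action=A_PING
4. SIG_LOST: (M_PICK) → mode=M_PICK action=A_PING
5. SIG_NEAR: (M_PICK) → mode=M_DROP action=A_TURN
6. SIG_FAR: (M_DROP) → mode=M_DROP action=A_TURN
7. SIG_FAIL: (M_DROP) → mode=M_SCAN action=A_GO
8. SIG_NEAR: (M_SCAN) → mode=M_HOME action=A_GO

final mode: M_HOME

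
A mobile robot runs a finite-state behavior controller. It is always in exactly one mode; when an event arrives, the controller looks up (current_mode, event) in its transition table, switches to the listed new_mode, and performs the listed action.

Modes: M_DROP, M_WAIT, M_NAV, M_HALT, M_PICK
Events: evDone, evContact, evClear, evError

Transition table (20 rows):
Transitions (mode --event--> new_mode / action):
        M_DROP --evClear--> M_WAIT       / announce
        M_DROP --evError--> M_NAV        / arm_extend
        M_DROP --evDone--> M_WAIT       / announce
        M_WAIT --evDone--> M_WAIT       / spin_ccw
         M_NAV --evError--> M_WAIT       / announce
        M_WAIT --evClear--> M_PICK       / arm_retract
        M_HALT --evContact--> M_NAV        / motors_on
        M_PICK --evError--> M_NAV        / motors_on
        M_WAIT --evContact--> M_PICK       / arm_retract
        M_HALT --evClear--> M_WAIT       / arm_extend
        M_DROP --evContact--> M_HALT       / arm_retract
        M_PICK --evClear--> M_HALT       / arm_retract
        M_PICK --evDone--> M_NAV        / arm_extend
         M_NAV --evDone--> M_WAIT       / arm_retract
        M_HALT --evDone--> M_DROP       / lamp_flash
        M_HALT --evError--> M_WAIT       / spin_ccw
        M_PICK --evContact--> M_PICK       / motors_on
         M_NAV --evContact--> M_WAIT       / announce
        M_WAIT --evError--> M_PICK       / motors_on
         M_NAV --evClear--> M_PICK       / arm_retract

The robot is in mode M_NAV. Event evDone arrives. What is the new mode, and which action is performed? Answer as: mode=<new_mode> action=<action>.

current mode = M_NAV; filter table to that mode:
  (M_NAV, evError) → (M_WAIT, announce)
  (M_NAV, evDone) → (M_WAIT, arm_retract)  ← event matches
  (M_NAV, evContact) → (M_WAIT, announce)
  (M_NAV, evClear) → (M_PICK, arm_retract)
event = evDone selects (M_WAIT, arm_retract)

mode=M_WAIT action=arm_retract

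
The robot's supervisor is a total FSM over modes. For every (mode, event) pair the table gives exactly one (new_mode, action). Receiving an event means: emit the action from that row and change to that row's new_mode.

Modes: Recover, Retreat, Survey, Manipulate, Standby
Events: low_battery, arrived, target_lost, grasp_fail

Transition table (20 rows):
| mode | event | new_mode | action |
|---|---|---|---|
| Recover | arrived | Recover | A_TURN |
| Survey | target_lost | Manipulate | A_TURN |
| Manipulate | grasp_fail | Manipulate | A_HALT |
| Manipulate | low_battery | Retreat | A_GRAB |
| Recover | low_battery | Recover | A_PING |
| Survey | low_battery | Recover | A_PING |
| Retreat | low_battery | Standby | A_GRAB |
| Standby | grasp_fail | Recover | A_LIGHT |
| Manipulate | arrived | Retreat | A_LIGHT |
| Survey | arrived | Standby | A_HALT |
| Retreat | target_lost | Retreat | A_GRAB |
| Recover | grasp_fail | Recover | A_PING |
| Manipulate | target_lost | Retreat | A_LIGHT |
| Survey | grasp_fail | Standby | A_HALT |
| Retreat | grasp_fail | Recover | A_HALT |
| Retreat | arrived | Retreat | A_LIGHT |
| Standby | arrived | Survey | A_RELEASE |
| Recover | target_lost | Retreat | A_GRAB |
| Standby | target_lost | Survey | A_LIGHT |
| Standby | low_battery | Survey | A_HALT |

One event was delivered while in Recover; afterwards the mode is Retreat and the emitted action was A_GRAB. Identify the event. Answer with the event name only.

target_lost

try low_battery: (Recover, low_battery) → (Recover, A_PING)
try arrived: (Recover, arrived) → (Recover, A_TURN)
try target_lost: (Recover, target_lost) → (Retreat, A_GRAB)  ← matches
try grasp_fail: (Recover, grasp_fail) → (Recover, A_PING)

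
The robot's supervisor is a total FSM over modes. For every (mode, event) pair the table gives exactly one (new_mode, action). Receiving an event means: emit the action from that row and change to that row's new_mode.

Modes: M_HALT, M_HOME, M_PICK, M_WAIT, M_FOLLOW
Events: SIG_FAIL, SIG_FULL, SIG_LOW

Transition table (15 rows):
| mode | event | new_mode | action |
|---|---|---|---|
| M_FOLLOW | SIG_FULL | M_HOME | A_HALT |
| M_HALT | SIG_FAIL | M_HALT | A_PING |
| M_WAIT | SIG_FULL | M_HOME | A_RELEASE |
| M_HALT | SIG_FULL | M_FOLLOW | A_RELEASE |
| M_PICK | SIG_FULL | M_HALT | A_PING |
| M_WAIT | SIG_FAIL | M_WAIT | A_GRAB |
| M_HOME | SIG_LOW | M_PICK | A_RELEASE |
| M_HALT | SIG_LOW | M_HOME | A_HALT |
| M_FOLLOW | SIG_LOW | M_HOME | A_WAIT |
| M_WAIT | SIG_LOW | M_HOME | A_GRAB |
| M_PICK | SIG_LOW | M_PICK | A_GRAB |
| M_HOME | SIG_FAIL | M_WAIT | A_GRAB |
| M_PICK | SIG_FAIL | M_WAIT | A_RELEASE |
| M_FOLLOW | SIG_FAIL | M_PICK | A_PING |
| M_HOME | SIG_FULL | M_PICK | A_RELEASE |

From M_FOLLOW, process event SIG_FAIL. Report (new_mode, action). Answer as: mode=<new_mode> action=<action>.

current mode = M_FOLLOW; filter table to that mode:
  (M_FOLLOW, SIG_FULL) → (M_HOME, A_HALT)
  (M_FOLLOW, SIG_LOW) → (M_HOME, A_WAIT)
  (M_FOLLOW, SIG_FAIL) → (M_PICK, A_PING)  ← event matches
event = SIG_FAIL selects (M_PICK, A_PING)

mode=M_PICK action=A_PING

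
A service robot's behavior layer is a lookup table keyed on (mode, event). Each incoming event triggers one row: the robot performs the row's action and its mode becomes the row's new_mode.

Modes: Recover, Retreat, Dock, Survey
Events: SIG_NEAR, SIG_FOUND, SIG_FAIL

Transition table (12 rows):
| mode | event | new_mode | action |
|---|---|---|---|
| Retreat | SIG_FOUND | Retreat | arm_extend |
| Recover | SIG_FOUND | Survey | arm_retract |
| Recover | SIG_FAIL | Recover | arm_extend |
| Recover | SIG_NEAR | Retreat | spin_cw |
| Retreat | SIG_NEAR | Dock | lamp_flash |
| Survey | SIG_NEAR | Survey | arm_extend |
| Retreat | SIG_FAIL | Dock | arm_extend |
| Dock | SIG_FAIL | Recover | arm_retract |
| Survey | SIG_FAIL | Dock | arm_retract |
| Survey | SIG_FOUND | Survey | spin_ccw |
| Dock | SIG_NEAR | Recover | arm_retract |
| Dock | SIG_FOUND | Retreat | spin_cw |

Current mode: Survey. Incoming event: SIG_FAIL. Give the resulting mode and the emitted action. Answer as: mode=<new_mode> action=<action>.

current mode = Survey; filter table to that mode:
  (Survey, SIG_NEAR) → (Survey, arm_extend)
  (Survey, SIG_FAIL) → (Dock, arm_retract)  ← event matches
  (Survey, SIG_FOUND) → (Survey, spin_ccw)
event = SIG_FAIL selects (Dock, arm_retract)

mode=Dock action=arm_retract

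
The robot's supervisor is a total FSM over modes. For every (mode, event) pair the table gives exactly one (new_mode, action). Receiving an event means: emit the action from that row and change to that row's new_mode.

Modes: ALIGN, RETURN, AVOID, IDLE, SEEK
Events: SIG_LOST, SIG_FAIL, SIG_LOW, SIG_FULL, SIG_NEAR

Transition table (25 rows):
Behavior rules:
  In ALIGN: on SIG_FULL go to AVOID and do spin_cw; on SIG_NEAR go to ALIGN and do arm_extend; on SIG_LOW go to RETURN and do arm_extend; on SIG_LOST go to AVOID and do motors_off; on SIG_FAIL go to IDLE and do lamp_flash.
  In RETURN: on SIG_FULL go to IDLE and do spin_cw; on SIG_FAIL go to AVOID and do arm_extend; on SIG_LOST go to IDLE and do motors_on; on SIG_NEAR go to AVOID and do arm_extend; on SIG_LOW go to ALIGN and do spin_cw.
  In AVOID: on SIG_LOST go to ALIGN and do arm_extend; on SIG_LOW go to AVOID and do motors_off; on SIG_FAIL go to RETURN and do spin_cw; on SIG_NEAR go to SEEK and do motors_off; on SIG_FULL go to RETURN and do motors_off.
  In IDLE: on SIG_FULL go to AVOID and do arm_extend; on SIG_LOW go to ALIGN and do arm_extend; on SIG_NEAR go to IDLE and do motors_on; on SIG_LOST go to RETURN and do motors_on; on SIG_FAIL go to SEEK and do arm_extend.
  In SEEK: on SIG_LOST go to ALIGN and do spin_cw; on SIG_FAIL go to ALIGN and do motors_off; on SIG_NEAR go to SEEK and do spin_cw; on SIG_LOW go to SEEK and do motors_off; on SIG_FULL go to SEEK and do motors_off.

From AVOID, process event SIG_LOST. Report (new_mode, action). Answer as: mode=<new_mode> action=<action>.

current mode = AVOID; filter table to that mode:
  (AVOID, SIG_LOST) → (ALIGN, arm_extend)  ← event matches
  (AVOID, SIG_LOW) → (AVOID, motors_off)
  (AVOID, SIG_FAIL) → (RETURN, spin_cw)
  (AVOID, SIG_NEAR) → (SEEK, motors_off)
  (AVOID, SIG_FULL) → (RETURN, motors_off)
event = SIG_LOST selects (ALIGN, arm_extend)

mode=ALIGN action=arm_extend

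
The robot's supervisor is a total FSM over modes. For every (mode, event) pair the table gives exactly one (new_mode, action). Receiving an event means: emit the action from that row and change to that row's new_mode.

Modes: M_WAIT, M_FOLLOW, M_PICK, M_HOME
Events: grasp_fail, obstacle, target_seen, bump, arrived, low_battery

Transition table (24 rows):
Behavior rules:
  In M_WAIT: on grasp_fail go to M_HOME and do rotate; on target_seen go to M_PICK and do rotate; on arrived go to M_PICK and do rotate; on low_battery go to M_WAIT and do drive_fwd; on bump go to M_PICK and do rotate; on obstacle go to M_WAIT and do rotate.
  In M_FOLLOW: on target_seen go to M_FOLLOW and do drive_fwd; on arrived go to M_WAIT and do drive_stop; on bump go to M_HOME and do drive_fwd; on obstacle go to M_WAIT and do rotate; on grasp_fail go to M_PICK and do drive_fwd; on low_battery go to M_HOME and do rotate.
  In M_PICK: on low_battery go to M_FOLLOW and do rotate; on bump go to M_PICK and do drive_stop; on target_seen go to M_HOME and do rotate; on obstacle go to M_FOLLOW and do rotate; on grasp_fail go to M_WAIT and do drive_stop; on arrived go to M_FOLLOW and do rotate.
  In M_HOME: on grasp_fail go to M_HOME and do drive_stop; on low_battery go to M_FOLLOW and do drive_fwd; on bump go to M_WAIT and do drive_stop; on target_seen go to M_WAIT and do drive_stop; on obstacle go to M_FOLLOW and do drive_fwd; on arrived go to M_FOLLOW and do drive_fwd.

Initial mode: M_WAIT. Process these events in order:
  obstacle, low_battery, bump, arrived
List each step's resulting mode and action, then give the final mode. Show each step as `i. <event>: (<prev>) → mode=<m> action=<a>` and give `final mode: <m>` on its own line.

1. obstacle: (M_WAIT) → mode=M_WAIT action=rotate
2. low_battery: (M_WAIT) → mode=M_WAIT action=drive_fwd
3. bump: (M_WAIT) → mode=M_PICK action=rotate
4. arrived: (M_PICK) → mode=M_FOLLOW action=rotate

final mode: M_FOLLOW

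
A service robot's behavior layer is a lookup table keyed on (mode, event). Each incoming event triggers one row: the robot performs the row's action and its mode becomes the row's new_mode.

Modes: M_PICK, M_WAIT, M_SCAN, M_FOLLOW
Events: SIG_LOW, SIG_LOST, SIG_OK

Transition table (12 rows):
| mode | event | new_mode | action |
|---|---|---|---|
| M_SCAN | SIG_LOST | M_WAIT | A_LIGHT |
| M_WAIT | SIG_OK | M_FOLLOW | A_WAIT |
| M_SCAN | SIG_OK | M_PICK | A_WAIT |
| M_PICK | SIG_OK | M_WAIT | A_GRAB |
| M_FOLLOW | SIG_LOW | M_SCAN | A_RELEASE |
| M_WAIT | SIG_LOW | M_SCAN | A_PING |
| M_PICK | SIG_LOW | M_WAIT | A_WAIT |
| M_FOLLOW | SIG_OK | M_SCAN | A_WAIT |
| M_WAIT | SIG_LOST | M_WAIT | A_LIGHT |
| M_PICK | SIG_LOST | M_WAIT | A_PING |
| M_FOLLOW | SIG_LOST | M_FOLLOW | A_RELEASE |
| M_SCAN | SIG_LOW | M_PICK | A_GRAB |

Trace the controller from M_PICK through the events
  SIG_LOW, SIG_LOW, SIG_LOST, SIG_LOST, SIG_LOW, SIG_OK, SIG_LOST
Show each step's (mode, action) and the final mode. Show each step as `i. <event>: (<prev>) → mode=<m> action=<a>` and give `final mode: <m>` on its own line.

final mode: M_WAIT

1. SIG_LOW: (M_PICK) → mode=M_WAIT action=A_WAIT
2. SIG_LOW: (M_WAIT) → mode=M_SCAN action=A_PING
3. SIG_LOST: (M_SCAN) → mode=M_WAIT action=A_LIGHT
4. SIG_LOST: (M_WAIT) → mode=M_WAIT action=A_LIGHT
5. SIG_LOW: (M_WAIT) → mode=M_SCAN action=A_PING
6. SIG_OK: (M_SCAN) → mode=M_PICK action=A_WAIT
7. SIG_LOST: (M_PICK) → mode=M_WAIT action=A_PING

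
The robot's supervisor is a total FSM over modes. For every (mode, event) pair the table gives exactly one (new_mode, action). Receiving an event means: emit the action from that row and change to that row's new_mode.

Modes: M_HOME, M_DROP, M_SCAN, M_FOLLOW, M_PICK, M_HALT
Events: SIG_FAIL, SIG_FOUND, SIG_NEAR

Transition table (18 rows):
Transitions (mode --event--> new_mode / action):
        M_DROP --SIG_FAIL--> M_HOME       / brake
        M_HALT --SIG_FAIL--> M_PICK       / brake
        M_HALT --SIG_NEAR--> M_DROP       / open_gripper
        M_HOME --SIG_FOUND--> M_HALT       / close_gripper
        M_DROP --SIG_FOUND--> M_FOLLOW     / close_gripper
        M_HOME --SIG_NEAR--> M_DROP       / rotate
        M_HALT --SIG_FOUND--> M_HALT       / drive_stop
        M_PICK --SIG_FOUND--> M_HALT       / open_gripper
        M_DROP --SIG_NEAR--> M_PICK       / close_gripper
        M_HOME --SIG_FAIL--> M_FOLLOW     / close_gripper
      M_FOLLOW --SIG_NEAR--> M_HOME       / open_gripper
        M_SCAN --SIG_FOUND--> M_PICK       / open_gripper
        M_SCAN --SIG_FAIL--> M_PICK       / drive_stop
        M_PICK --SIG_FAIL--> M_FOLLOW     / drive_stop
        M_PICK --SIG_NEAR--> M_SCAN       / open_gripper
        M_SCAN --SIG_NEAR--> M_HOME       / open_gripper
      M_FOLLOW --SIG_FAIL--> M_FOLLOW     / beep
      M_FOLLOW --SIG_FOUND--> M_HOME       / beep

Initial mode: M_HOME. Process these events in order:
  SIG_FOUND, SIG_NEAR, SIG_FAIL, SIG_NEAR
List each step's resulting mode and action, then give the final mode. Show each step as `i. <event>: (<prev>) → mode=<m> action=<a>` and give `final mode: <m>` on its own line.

final mode: M_DROP

1. SIG_FOUND: (M_HOME) → mode=M_HALT action=close_gripper
2. SIG_NEAR: (M_HALT) → mode=M_DROP action=open_gripper
3. SIG_FAIL: (M_DROP) → mode=M_HOME action=brake
4. SIG_NEAR: (M_HOME) → mode=M_DROP action=rotate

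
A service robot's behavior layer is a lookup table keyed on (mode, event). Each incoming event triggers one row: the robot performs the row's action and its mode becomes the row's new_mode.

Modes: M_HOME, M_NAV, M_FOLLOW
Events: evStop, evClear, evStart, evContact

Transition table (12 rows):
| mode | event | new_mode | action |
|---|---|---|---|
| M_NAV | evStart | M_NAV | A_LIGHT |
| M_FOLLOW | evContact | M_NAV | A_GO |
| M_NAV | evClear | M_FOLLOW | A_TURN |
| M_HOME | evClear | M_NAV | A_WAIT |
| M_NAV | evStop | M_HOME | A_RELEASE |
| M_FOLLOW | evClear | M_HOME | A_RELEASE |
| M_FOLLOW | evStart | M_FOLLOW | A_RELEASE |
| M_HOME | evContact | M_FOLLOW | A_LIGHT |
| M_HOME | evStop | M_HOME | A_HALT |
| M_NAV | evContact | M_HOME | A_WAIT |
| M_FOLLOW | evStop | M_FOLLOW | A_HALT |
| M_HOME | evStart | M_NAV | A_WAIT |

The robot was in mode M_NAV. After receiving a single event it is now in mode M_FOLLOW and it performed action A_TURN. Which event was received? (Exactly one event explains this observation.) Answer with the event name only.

evClear

try evStop: (M_NAV, evStop) → (M_HOME, A_RELEASE)
try evClear: (M_NAV, evClear) → (M_FOLLOW, A_TURN)  ← matches
try evStart: (M_NAV, evStart) → (M_NAV, A_LIGHT)
try evContact: (M_NAV, evContact) → (M_HOME, A_WAIT)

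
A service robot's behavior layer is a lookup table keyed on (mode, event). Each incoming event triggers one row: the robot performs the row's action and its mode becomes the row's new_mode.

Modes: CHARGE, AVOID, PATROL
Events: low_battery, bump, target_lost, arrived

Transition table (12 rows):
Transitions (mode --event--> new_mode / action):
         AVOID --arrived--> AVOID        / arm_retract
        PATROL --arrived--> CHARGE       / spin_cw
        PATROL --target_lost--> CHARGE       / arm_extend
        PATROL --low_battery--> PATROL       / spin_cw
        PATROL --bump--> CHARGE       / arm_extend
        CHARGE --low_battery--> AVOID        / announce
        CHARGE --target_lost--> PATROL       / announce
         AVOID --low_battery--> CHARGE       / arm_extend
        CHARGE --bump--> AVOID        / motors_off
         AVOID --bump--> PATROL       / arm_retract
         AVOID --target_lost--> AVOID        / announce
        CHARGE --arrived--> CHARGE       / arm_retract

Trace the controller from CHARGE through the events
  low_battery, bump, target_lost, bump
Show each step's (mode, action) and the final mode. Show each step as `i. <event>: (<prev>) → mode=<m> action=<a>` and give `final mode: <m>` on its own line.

final mode: AVOID

1. low_battery: (CHARGE) → mode=AVOID action=announce
2. bump: (AVOID) → mode=PATROL action=arm_retract
3. target_lost: (PATROL) → mode=CHARGE action=arm_extend
4. bump: (CHARGE) → mode=AVOID action=motors_off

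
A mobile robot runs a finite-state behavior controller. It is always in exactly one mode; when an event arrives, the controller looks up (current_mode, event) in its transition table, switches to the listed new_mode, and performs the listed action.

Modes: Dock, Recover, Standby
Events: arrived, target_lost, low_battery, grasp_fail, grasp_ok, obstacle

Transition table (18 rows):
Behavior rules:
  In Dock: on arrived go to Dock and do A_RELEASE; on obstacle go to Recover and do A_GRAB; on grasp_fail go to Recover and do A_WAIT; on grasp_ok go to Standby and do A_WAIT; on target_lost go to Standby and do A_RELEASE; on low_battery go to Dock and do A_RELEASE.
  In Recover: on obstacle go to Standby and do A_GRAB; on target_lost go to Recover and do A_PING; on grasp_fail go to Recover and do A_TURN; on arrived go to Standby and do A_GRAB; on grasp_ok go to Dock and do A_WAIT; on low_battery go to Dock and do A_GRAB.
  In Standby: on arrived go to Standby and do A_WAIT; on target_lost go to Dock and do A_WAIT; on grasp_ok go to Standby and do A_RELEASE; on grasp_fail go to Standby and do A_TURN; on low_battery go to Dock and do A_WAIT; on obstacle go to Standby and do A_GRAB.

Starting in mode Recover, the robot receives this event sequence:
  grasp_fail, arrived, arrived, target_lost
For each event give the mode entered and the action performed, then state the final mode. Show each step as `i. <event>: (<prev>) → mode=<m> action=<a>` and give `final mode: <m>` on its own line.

final mode: Dock

1. grasp_fail: (Recover) → mode=Recover action=A_TURN
2. arrived: (Recover) → mode=Standby action=A_GRAB
3. arrived: (Standby) → mode=Standby action=A_WAIT
4. target_lost: (Standby) → mode=Dock action=A_WAIT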